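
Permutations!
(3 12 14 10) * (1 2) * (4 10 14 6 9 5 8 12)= (14)(1 2)(3 4 10)(5 8 12 6 9)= [0, 2, 1, 4, 10, 8, 9, 7, 12, 5, 3, 11, 6, 13, 14]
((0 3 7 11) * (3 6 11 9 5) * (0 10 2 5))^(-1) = ((0 6 11 10 2 5 3 7 9))^(-1) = (0 9 7 3 5 2 10 11 6)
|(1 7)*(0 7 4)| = |(0 7 1 4)| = 4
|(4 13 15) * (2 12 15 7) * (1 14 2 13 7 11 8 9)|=|(1 14 2 12 15 4 7 13 11 8 9)|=11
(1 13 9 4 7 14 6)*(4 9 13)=[0, 4, 2, 3, 7, 5, 1, 14, 8, 9, 10, 11, 12, 13, 6]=(1 4 7 14 6)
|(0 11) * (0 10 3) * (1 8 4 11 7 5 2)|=10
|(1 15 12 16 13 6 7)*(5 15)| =8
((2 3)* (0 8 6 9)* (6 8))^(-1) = ((0 6 9)(2 3))^(-1) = (0 9 6)(2 3)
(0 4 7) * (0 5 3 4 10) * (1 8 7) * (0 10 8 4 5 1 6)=(10)(0 8 7 1 4 6)(3 5)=[8, 4, 2, 5, 6, 3, 0, 1, 7, 9, 10]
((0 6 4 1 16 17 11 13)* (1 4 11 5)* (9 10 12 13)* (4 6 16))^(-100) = (0 9 1)(4 16 10)(5 13 11)(6 17 12)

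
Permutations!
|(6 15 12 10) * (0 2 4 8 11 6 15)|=6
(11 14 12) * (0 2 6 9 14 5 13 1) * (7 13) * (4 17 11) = (0 2 6 9 14 12 4 17 11 5 7 13 1) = [2, 0, 6, 3, 17, 7, 9, 13, 8, 14, 10, 5, 4, 1, 12, 15, 16, 11]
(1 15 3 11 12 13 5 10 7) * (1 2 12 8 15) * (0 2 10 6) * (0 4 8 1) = (0 2 12 13 5 6 4 8 15 3 11 1)(7 10) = [2, 0, 12, 11, 8, 6, 4, 10, 15, 9, 7, 1, 13, 5, 14, 3]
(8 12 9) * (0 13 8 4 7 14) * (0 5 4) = (0 13 8 12 9)(4 7 14 5) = [13, 1, 2, 3, 7, 4, 6, 14, 12, 0, 10, 11, 9, 8, 5]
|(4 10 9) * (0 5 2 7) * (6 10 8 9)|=12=|(0 5 2 7)(4 8 9)(6 10)|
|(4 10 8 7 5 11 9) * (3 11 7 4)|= |(3 11 9)(4 10 8)(5 7)|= 6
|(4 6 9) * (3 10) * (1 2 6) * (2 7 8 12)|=8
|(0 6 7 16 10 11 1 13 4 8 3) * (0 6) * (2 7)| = |(1 13 4 8 3 6 2 7 16 10 11)| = 11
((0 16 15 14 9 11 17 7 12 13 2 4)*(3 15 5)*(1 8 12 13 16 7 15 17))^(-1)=(0 4 2 13 7)(1 11 9 14 15 17 3 5 16 12 8)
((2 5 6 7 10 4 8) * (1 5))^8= ((1 5 6 7 10 4 8 2))^8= (10)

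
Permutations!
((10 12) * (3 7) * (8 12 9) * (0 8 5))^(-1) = (0 5 9 10 12 8)(3 7)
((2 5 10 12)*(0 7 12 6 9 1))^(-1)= ((0 7 12 2 5 10 6 9 1))^(-1)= (0 1 9 6 10 5 2 12 7)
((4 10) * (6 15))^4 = ((4 10)(6 15))^4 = (15)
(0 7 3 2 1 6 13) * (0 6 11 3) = [7, 11, 1, 2, 4, 5, 13, 0, 8, 9, 10, 3, 12, 6] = (0 7)(1 11 3 2)(6 13)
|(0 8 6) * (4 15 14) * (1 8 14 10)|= 8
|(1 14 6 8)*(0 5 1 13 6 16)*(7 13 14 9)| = 10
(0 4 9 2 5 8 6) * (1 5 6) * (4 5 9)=(0 5 8 1 9 2 6)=[5, 9, 6, 3, 4, 8, 0, 7, 1, 2]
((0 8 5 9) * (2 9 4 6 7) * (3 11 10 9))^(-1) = ((0 8 5 4 6 7 2 3 11 10 9))^(-1) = (0 9 10 11 3 2 7 6 4 5 8)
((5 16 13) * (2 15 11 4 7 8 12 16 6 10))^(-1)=(2 10 6 5 13 16 12 8 7 4 11 15)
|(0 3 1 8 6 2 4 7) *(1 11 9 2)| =|(0 3 11 9 2 4 7)(1 8 6)| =21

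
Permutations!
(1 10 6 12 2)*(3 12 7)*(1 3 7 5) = (1 10 6 5)(2 3 12) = [0, 10, 3, 12, 4, 1, 5, 7, 8, 9, 6, 11, 2]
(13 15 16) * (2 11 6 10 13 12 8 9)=[0, 1, 11, 3, 4, 5, 10, 7, 9, 2, 13, 6, 8, 15, 14, 16, 12]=(2 11 6 10 13 15 16 12 8 9)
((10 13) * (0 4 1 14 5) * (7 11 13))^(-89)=(0 4 1 14 5)(7 10 13 11)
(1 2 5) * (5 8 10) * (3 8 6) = (1 2 6 3 8 10 5) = [0, 2, 6, 8, 4, 1, 3, 7, 10, 9, 5]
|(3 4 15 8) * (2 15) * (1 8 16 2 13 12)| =6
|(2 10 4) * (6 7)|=6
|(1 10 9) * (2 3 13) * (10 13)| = 6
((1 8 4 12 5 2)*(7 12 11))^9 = (1 8 4 11 7 12 5 2)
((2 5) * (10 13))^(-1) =((2 5)(10 13))^(-1) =(2 5)(10 13)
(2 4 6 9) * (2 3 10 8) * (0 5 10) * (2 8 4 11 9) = (0 5 10 4 6 2 11 9 3) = [5, 1, 11, 0, 6, 10, 2, 7, 8, 3, 4, 9]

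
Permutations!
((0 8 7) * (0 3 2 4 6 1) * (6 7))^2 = (0 6)(1 8)(2 7)(3 4)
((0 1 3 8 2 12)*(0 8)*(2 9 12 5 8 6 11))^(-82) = (0 3 1)(2 8 12 11 5 9 6)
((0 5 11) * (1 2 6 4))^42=((0 5 11)(1 2 6 4))^42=(11)(1 6)(2 4)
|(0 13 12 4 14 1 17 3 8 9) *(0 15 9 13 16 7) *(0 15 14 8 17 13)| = |(0 16 7 15 9 14 1 13 12 4 8)(3 17)| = 22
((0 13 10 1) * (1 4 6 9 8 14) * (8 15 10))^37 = (0 8 1 13 14)(4 9 10 6 15)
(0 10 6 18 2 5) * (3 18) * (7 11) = (0 10 6 3 18 2 5)(7 11) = [10, 1, 5, 18, 4, 0, 3, 11, 8, 9, 6, 7, 12, 13, 14, 15, 16, 17, 2]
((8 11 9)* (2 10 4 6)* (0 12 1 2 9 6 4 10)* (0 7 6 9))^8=(0 1 7)(2 6 12)(8 9 11)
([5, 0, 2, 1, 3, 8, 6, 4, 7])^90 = [1, 3, 2, 4, 7, 0, 6, 8, 5]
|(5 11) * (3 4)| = 2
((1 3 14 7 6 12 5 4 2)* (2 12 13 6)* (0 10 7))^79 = (0 7 1 14 10 2 3)(4 12 5)(6 13)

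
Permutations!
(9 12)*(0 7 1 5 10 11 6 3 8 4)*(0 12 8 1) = (0 7)(1 5 10 11 6 3)(4 12 9 8) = [7, 5, 2, 1, 12, 10, 3, 0, 4, 8, 11, 6, 9]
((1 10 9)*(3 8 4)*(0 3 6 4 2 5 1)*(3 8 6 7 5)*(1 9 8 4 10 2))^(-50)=(1 10 3)(2 8 6)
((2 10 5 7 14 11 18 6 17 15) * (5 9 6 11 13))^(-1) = (2 15 17 6 9 10)(5 13 14 7)(11 18)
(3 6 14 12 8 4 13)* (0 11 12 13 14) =(0 11 12 8 4 14 13 3 6) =[11, 1, 2, 6, 14, 5, 0, 7, 4, 9, 10, 12, 8, 3, 13]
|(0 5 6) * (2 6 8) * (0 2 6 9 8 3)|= 12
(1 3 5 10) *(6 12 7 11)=(1 3 5 10)(6 12 7 11)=[0, 3, 2, 5, 4, 10, 12, 11, 8, 9, 1, 6, 7]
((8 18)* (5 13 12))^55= ((5 13 12)(8 18))^55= (5 13 12)(8 18)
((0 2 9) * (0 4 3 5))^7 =(0 2 9 4 3 5)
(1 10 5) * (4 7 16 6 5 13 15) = [0, 10, 2, 3, 7, 1, 5, 16, 8, 9, 13, 11, 12, 15, 14, 4, 6] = (1 10 13 15 4 7 16 6 5)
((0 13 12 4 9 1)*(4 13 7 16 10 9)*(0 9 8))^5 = (16)(1 9)(12 13) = ((0 7 16 10 8)(1 9)(12 13))^5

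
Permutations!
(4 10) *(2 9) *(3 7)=(2 9)(3 7)(4 10)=[0, 1, 9, 7, 10, 5, 6, 3, 8, 2, 4]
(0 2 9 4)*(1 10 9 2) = [1, 10, 2, 3, 0, 5, 6, 7, 8, 4, 9] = (0 1 10 9 4)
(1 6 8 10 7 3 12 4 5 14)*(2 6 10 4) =(1 10 7 3 12 2 6 8 4 5 14) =[0, 10, 6, 12, 5, 14, 8, 3, 4, 9, 7, 11, 2, 13, 1]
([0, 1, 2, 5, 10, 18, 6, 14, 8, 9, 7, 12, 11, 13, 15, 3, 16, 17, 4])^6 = [0, 1, 2, 14, 5, 15, 6, 4, 8, 9, 18, 11, 12, 13, 10, 7, 16, 17, 3]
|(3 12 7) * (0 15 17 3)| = 6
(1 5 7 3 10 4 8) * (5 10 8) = [0, 10, 2, 8, 5, 7, 6, 3, 1, 9, 4] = (1 10 4 5 7 3 8)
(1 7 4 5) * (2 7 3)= (1 3 2 7 4 5)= [0, 3, 7, 2, 5, 1, 6, 4]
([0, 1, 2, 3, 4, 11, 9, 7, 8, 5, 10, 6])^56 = (11)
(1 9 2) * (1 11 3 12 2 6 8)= [0, 9, 11, 12, 4, 5, 8, 7, 1, 6, 10, 3, 2]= (1 9 6 8)(2 11 3 12)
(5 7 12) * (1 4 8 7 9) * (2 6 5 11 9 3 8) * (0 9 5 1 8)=(0 9 8 7 12 11 5 3)(1 4 2 6)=[9, 4, 6, 0, 2, 3, 1, 12, 7, 8, 10, 5, 11]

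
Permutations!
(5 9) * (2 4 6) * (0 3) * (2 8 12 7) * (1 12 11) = [3, 12, 4, 0, 6, 9, 8, 2, 11, 5, 10, 1, 7] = (0 3)(1 12 7 2 4 6 8 11)(5 9)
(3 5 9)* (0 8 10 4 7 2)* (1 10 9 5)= (0 8 9 3 1 10 4 7 2)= [8, 10, 0, 1, 7, 5, 6, 2, 9, 3, 4]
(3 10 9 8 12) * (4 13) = (3 10 9 8 12)(4 13) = [0, 1, 2, 10, 13, 5, 6, 7, 12, 8, 9, 11, 3, 4]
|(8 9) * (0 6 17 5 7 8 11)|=8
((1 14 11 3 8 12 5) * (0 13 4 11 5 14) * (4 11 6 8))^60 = (0 6 1 4 5 3 14 11 12 13 8)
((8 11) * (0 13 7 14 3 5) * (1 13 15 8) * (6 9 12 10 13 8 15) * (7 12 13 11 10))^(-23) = (15)(0 12 5 13 3 9 14 6 7)(1 8 10 11)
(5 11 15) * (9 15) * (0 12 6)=(0 12 6)(5 11 9 15)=[12, 1, 2, 3, 4, 11, 0, 7, 8, 15, 10, 9, 6, 13, 14, 5]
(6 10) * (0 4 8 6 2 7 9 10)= (0 4 8 6)(2 7 9 10)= [4, 1, 7, 3, 8, 5, 0, 9, 6, 10, 2]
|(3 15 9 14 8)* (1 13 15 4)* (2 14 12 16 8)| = 18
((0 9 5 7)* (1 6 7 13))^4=(0 1 9 6 5 7 13)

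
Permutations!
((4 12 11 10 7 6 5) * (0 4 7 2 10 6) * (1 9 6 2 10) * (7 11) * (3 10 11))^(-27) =(0 4 12 7)(1 10 6 2 3 9 11 5)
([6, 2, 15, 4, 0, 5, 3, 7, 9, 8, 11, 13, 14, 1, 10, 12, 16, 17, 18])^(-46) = (18)(0 3)(1 15 14 11)(2 12 10 13)(4 6)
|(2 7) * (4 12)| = 2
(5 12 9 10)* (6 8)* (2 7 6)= [0, 1, 7, 3, 4, 12, 8, 6, 2, 10, 5, 11, 9]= (2 7 6 8)(5 12 9 10)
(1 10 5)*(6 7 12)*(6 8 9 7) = (1 10 5)(7 12 8 9) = [0, 10, 2, 3, 4, 1, 6, 12, 9, 7, 5, 11, 8]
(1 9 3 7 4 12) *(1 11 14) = [0, 9, 2, 7, 12, 5, 6, 4, 8, 3, 10, 14, 11, 13, 1] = (1 9 3 7 4 12 11 14)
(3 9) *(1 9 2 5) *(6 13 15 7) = (1 9 3 2 5)(6 13 15 7) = [0, 9, 5, 2, 4, 1, 13, 6, 8, 3, 10, 11, 12, 15, 14, 7]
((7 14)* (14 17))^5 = (7 14 17)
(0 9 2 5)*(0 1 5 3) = (0 9 2 3)(1 5) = [9, 5, 3, 0, 4, 1, 6, 7, 8, 2]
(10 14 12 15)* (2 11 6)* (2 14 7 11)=(6 14 12 15 10 7 11)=[0, 1, 2, 3, 4, 5, 14, 11, 8, 9, 7, 6, 15, 13, 12, 10]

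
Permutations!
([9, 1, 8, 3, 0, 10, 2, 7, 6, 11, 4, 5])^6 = [0, 1, 2, 3, 4, 5, 6, 7, 8, 9, 10, 11]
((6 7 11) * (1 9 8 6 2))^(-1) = ((1 9 8 6 7 11 2))^(-1) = (1 2 11 7 6 8 9)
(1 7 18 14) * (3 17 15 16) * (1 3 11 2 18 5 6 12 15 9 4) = (1 7 5 6 12 15 16 11 2 18 14 3 17 9 4) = [0, 7, 18, 17, 1, 6, 12, 5, 8, 4, 10, 2, 15, 13, 3, 16, 11, 9, 14]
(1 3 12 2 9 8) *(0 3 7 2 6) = (0 3 12 6)(1 7 2 9 8) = [3, 7, 9, 12, 4, 5, 0, 2, 1, 8, 10, 11, 6]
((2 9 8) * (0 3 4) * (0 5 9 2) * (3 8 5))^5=((0 8)(3 4)(5 9))^5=(0 8)(3 4)(5 9)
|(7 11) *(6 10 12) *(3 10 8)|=|(3 10 12 6 8)(7 11)|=10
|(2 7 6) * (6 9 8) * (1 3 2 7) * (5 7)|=|(1 3 2)(5 7 9 8 6)|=15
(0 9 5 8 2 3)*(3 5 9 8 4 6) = [8, 1, 5, 0, 6, 4, 3, 7, 2, 9] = (9)(0 8 2 5 4 6 3)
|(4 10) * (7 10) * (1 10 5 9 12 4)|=10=|(1 10)(4 7 5 9 12)|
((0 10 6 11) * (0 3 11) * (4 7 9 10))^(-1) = (0 6 10 9 7 4)(3 11)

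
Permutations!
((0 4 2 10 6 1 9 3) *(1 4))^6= (0 9)(1 3)(2 6)(4 10)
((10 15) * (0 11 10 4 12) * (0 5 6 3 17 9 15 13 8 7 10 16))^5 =((0 11 16)(3 17 9 15 4 12 5 6)(7 10 13 8))^5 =(0 16 11)(3 12 9 6 4 17 5 15)(7 10 13 8)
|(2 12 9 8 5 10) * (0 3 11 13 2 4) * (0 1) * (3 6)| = |(0 6 3 11 13 2 12 9 8 5 10 4 1)| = 13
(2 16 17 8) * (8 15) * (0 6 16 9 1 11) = (0 6 16 17 15 8 2 9 1 11) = [6, 11, 9, 3, 4, 5, 16, 7, 2, 1, 10, 0, 12, 13, 14, 8, 17, 15]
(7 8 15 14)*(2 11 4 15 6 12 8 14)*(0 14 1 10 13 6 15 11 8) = (0 14 7 1 10 13 6 12)(2 8 15)(4 11) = [14, 10, 8, 3, 11, 5, 12, 1, 15, 9, 13, 4, 0, 6, 7, 2]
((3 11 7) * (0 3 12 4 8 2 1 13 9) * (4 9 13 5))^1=(13)(0 3 11 7 12 9)(1 5 4 8 2)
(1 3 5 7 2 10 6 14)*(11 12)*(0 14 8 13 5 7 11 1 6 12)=[14, 3, 10, 7, 4, 11, 8, 2, 13, 9, 12, 0, 1, 5, 6]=(0 14 6 8 13 5 11)(1 3 7 2 10 12)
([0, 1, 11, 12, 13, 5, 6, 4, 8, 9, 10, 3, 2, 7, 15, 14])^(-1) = (2 12 3 11)(4 7 13)(14 15)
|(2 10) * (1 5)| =2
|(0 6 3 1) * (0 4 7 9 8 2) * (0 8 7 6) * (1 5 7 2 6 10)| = 21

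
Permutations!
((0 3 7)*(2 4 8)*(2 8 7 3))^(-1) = ((8)(0 2 4 7))^(-1) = (8)(0 7 4 2)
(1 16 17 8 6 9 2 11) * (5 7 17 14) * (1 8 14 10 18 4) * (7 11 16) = (1 7 17 14 5 11 8 6 9 2 16 10 18 4) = [0, 7, 16, 3, 1, 11, 9, 17, 6, 2, 18, 8, 12, 13, 5, 15, 10, 14, 4]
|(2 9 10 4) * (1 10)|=5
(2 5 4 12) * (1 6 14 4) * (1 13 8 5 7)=[0, 6, 7, 3, 12, 13, 14, 1, 5, 9, 10, 11, 2, 8, 4]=(1 6 14 4 12 2 7)(5 13 8)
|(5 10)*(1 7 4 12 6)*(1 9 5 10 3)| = |(1 7 4 12 6 9 5 3)| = 8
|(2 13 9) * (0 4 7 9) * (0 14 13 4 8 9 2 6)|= 12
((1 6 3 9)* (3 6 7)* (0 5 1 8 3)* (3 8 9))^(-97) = (9)(0 7 1 5)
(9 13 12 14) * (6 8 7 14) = [0, 1, 2, 3, 4, 5, 8, 14, 7, 13, 10, 11, 6, 12, 9] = (6 8 7 14 9 13 12)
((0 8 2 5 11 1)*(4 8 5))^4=(11)(2 4 8)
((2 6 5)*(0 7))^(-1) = ((0 7)(2 6 5))^(-1) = (0 7)(2 5 6)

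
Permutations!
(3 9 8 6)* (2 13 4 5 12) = (2 13 4 5 12)(3 9 8 6) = [0, 1, 13, 9, 5, 12, 3, 7, 6, 8, 10, 11, 2, 4]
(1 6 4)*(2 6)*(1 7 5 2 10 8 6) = (1 10 8 6 4 7 5 2) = [0, 10, 1, 3, 7, 2, 4, 5, 6, 9, 8]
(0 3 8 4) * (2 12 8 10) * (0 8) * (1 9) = [3, 9, 12, 10, 8, 5, 6, 7, 4, 1, 2, 11, 0] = (0 3 10 2 12)(1 9)(4 8)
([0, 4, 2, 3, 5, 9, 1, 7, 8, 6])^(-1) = [0, 6, 2, 3, 1, 4, 9, 7, 8, 5]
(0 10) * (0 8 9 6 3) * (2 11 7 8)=(0 10 2 11 7 8 9 6 3)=[10, 1, 11, 0, 4, 5, 3, 8, 9, 6, 2, 7]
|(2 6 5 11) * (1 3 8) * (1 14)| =4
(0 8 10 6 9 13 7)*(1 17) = (0 8 10 6 9 13 7)(1 17) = [8, 17, 2, 3, 4, 5, 9, 0, 10, 13, 6, 11, 12, 7, 14, 15, 16, 1]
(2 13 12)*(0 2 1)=[2, 0, 13, 3, 4, 5, 6, 7, 8, 9, 10, 11, 1, 12]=(0 2 13 12 1)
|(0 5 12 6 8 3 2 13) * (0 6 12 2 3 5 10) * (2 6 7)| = 6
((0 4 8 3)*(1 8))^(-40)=(8)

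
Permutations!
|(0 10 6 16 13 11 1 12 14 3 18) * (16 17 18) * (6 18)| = |(0 10 18)(1 12 14 3 16 13 11)(6 17)| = 42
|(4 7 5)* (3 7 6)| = |(3 7 5 4 6)| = 5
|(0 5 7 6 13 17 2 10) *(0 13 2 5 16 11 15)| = |(0 16 11 15)(2 10 13 17 5 7 6)| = 28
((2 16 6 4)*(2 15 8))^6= ((2 16 6 4 15 8))^6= (16)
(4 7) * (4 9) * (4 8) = (4 7 9 8) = [0, 1, 2, 3, 7, 5, 6, 9, 4, 8]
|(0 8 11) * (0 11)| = 2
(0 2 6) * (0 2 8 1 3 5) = [8, 3, 6, 5, 4, 0, 2, 7, 1] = (0 8 1 3 5)(2 6)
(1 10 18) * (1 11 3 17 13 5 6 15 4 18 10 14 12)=(1 14 12)(3 17 13 5 6 15 4 18 11)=[0, 14, 2, 17, 18, 6, 15, 7, 8, 9, 10, 3, 1, 5, 12, 4, 16, 13, 11]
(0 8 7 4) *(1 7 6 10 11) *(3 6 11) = (0 8 11 1 7 4)(3 6 10) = [8, 7, 2, 6, 0, 5, 10, 4, 11, 9, 3, 1]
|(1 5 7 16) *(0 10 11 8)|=|(0 10 11 8)(1 5 7 16)|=4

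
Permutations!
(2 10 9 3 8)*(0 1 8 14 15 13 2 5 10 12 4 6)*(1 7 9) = (0 7 9 3 14 15 13 2 12 4 6)(1 8 5 10) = [7, 8, 12, 14, 6, 10, 0, 9, 5, 3, 1, 11, 4, 2, 15, 13]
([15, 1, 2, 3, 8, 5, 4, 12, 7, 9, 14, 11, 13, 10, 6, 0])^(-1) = (0 15)(4 6 14 10 13 12 7 8)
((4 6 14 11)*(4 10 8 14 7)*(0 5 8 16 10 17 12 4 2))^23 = (0 5 8 14 11 17 12 4 6 7 2)(10 16)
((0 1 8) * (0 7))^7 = ((0 1 8 7))^7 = (0 7 8 1)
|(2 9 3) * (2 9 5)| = 2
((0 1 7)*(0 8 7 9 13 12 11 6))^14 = ((0 1 9 13 12 11 6)(7 8))^14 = (13)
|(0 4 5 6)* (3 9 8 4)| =7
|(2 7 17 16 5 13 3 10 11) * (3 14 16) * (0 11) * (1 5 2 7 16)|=12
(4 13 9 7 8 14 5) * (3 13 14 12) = (3 13 9 7 8 12)(4 14 5) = [0, 1, 2, 13, 14, 4, 6, 8, 12, 7, 10, 11, 3, 9, 5]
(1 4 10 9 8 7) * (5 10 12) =(1 4 12 5 10 9 8 7) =[0, 4, 2, 3, 12, 10, 6, 1, 7, 8, 9, 11, 5]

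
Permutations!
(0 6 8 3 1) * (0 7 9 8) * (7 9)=(0 6)(1 9 8 3)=[6, 9, 2, 1, 4, 5, 0, 7, 3, 8]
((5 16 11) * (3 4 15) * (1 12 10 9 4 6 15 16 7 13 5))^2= ((1 12 10 9 4 16 11)(3 6 15)(5 7 13))^2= (1 10 4 11 12 9 16)(3 15 6)(5 13 7)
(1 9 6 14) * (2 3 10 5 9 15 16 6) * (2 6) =(1 15 16 2 3 10 5 9 6 14) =[0, 15, 3, 10, 4, 9, 14, 7, 8, 6, 5, 11, 12, 13, 1, 16, 2]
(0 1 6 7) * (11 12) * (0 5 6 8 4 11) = (0 1 8 4 11 12)(5 6 7) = [1, 8, 2, 3, 11, 6, 7, 5, 4, 9, 10, 12, 0]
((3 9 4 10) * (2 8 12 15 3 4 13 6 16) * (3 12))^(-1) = (2 16 6 13 9 3 8)(4 10)(12 15)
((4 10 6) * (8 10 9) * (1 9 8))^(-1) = (1 9)(4 6 10 8)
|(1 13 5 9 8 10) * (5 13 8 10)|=|(13)(1 8 5 9 10)|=5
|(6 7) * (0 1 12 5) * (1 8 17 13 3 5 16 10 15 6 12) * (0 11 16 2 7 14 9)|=|(0 8 17 13 3 5 11 16 10 15 6 14 9)(2 7 12)|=39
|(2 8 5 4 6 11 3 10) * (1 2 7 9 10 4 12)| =60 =|(1 2 8 5 12)(3 4 6 11)(7 9 10)|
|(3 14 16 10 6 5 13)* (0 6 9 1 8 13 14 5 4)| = |(0 6 4)(1 8 13 3 5 14 16 10 9)| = 9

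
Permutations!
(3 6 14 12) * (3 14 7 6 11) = (3 11)(6 7)(12 14) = [0, 1, 2, 11, 4, 5, 7, 6, 8, 9, 10, 3, 14, 13, 12]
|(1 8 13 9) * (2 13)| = |(1 8 2 13 9)| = 5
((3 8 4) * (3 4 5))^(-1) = ((3 8 5))^(-1) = (3 5 8)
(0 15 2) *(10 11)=[15, 1, 0, 3, 4, 5, 6, 7, 8, 9, 11, 10, 12, 13, 14, 2]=(0 15 2)(10 11)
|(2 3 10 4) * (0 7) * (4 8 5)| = |(0 7)(2 3 10 8 5 4)| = 6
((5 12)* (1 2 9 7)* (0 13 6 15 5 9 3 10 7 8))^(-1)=(0 8 9 12 5 15 6 13)(1 7 10 3 2)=((0 13 6 15 5 12 9 8)(1 2 3 10 7))^(-1)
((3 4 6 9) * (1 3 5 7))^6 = (1 7 5 9 6 4 3) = ((1 3 4 6 9 5 7))^6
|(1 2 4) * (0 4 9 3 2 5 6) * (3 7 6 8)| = |(0 4 1 5 8 3 2 9 7 6)| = 10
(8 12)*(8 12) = (12) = [0, 1, 2, 3, 4, 5, 6, 7, 8, 9, 10, 11, 12]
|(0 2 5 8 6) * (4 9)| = |(0 2 5 8 6)(4 9)| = 10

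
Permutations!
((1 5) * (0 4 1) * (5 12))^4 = ((0 4 1 12 5))^4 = (0 5 12 1 4)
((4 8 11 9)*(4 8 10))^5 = (4 10)(8 9 11)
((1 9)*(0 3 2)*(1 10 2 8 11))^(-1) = (0 2 10 9 1 11 8 3)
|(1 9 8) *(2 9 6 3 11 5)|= 8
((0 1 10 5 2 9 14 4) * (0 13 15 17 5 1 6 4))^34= (0 15 9 4 5)(2 6 17 14 13)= ((0 6 4 13 15 17 5 2 9 14)(1 10))^34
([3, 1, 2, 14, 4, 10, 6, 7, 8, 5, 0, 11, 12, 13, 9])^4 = (0 5 14)(3 10 9)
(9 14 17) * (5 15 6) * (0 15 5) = (0 15 6)(9 14 17) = [15, 1, 2, 3, 4, 5, 0, 7, 8, 14, 10, 11, 12, 13, 17, 6, 16, 9]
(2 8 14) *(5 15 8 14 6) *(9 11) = [0, 1, 14, 3, 4, 15, 5, 7, 6, 11, 10, 9, 12, 13, 2, 8] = (2 14)(5 15 8 6)(9 11)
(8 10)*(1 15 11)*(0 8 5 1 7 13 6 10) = (0 8)(1 15 11 7 13 6 10 5) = [8, 15, 2, 3, 4, 1, 10, 13, 0, 9, 5, 7, 12, 6, 14, 11]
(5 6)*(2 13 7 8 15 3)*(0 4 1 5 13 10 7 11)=(0 4 1 5 6 13 11)(2 10 7 8 15 3)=[4, 5, 10, 2, 1, 6, 13, 8, 15, 9, 7, 0, 12, 11, 14, 3]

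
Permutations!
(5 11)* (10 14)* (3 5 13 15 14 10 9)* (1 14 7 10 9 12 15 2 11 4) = (1 14 12 15 7 10 9 3 5 4)(2 11 13) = [0, 14, 11, 5, 1, 4, 6, 10, 8, 3, 9, 13, 15, 2, 12, 7]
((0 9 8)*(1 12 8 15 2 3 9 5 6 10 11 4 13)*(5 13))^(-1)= (0 8 12 1 13)(2 15 9 3)(4 11 10 6 5)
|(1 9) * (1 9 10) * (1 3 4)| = |(1 10 3 4)| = 4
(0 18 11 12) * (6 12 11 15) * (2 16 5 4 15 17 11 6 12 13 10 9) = (0 18 17 11 6 13 10 9 2 16 5 4 15 12) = [18, 1, 16, 3, 15, 4, 13, 7, 8, 2, 9, 6, 0, 10, 14, 12, 5, 11, 17]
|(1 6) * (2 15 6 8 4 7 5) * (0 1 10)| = 10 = |(0 1 8 4 7 5 2 15 6 10)|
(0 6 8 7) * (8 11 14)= (0 6 11 14 8 7)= [6, 1, 2, 3, 4, 5, 11, 0, 7, 9, 10, 14, 12, 13, 8]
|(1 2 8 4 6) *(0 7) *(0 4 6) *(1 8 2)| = 6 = |(0 7 4)(6 8)|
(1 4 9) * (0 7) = [7, 4, 2, 3, 9, 5, 6, 0, 8, 1] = (0 7)(1 4 9)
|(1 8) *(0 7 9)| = |(0 7 9)(1 8)| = 6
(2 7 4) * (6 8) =[0, 1, 7, 3, 2, 5, 8, 4, 6] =(2 7 4)(6 8)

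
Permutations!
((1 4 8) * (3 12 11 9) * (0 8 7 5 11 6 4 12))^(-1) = (0 3 9 11 5 7 4 6 12 1 8)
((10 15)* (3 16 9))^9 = ((3 16 9)(10 15))^9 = (16)(10 15)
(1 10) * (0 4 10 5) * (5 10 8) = (0 4 8 5)(1 10) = [4, 10, 2, 3, 8, 0, 6, 7, 5, 9, 1]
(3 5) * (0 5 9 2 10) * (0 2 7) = (0 5 3 9 7)(2 10) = [5, 1, 10, 9, 4, 3, 6, 0, 8, 7, 2]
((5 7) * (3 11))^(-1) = (3 11)(5 7)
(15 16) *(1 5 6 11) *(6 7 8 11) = (1 5 7 8 11)(15 16) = [0, 5, 2, 3, 4, 7, 6, 8, 11, 9, 10, 1, 12, 13, 14, 16, 15]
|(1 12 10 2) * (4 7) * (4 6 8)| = |(1 12 10 2)(4 7 6 8)| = 4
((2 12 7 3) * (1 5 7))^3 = (1 3)(2 5)(7 12)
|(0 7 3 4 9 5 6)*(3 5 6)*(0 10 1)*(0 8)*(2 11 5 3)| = |(0 7 3 4 9 6 10 1 8)(2 11 5)| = 9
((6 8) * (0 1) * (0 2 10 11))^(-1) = ((0 1 2 10 11)(6 8))^(-1) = (0 11 10 2 1)(6 8)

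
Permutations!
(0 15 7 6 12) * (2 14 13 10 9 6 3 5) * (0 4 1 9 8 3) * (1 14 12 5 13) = [15, 9, 12, 13, 14, 2, 5, 0, 3, 6, 8, 11, 4, 10, 1, 7] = (0 15 7)(1 9 6 5 2 12 4 14)(3 13 10 8)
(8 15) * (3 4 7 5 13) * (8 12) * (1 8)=[0, 8, 2, 4, 7, 13, 6, 5, 15, 9, 10, 11, 1, 3, 14, 12]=(1 8 15 12)(3 4 7 5 13)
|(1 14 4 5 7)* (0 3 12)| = |(0 3 12)(1 14 4 5 7)| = 15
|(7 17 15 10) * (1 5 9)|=12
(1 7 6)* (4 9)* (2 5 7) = (1 2 5 7 6)(4 9) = [0, 2, 5, 3, 9, 7, 1, 6, 8, 4]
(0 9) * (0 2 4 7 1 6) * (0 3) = (0 9 2 4 7 1 6 3) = [9, 6, 4, 0, 7, 5, 3, 1, 8, 2]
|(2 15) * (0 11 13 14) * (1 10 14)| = 6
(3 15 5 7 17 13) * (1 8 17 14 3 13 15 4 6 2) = (1 8 17 15 5 7 14 3 4 6 2) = [0, 8, 1, 4, 6, 7, 2, 14, 17, 9, 10, 11, 12, 13, 3, 5, 16, 15]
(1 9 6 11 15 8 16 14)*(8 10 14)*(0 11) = (0 11 15 10 14 1 9 6)(8 16) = [11, 9, 2, 3, 4, 5, 0, 7, 16, 6, 14, 15, 12, 13, 1, 10, 8]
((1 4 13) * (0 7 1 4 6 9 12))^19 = ((0 7 1 6 9 12)(4 13))^19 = (0 7 1 6 9 12)(4 13)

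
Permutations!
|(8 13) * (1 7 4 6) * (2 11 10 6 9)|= |(1 7 4 9 2 11 10 6)(8 13)|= 8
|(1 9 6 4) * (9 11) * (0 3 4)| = |(0 3 4 1 11 9 6)| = 7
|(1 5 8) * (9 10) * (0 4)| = |(0 4)(1 5 8)(9 10)| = 6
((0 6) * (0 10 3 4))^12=(0 10 4 6 3)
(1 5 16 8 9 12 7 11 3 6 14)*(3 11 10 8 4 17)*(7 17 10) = (1 5 16 4 10 8 9 12 17 3 6 14) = [0, 5, 2, 6, 10, 16, 14, 7, 9, 12, 8, 11, 17, 13, 1, 15, 4, 3]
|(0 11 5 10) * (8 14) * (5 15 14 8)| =6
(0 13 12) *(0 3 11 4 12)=(0 13)(3 11 4 12)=[13, 1, 2, 11, 12, 5, 6, 7, 8, 9, 10, 4, 3, 0]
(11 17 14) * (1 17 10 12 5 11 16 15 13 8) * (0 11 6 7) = (0 11 10 12 5 6 7)(1 17 14 16 15 13 8) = [11, 17, 2, 3, 4, 6, 7, 0, 1, 9, 12, 10, 5, 8, 16, 13, 15, 14]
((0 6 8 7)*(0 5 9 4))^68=((0 6 8 7 5 9 4))^68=(0 9 7 6 4 5 8)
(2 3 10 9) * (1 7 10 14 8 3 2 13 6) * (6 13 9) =(1 7 10 6)(3 14 8) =[0, 7, 2, 14, 4, 5, 1, 10, 3, 9, 6, 11, 12, 13, 8]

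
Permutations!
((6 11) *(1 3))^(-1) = (1 3)(6 11)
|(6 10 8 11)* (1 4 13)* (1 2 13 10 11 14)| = |(1 4 10 8 14)(2 13)(6 11)| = 10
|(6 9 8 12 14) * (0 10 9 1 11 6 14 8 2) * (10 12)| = |(14)(0 12 8 10 9 2)(1 11 6)| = 6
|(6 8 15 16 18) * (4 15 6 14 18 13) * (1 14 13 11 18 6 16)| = |(1 14 6 8 16 11 18 13 4 15)| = 10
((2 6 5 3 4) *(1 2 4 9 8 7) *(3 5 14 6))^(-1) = (1 7 8 9 3 2)(6 14) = ((1 2 3 9 8 7)(6 14))^(-1)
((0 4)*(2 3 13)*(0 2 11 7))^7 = ((0 4 2 3 13 11 7))^7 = (13)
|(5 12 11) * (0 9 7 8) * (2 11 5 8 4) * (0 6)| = |(0 9 7 4 2 11 8 6)(5 12)| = 8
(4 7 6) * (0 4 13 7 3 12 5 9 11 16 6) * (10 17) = (0 4 3 12 5 9 11 16 6 13 7)(10 17) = [4, 1, 2, 12, 3, 9, 13, 0, 8, 11, 17, 16, 5, 7, 14, 15, 6, 10]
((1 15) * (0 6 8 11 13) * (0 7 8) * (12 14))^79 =(0 6)(1 15)(7 13 11 8)(12 14)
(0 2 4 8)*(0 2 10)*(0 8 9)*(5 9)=(0 10 8 2 4 5 9)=[10, 1, 4, 3, 5, 9, 6, 7, 2, 0, 8]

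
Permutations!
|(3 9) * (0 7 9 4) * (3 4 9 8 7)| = |(0 3 9 4)(7 8)| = 4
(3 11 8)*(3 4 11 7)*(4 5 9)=(3 7)(4 11 8 5 9)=[0, 1, 2, 7, 11, 9, 6, 3, 5, 4, 10, 8]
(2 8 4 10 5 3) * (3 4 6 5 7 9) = (2 8 6 5 4 10 7 9 3) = [0, 1, 8, 2, 10, 4, 5, 9, 6, 3, 7]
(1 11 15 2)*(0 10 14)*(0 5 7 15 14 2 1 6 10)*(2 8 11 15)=[0, 15, 6, 3, 4, 7, 10, 2, 11, 9, 8, 14, 12, 13, 5, 1]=(1 15)(2 6 10 8 11 14 5 7)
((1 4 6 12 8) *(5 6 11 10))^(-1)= (1 8 12 6 5 10 11 4)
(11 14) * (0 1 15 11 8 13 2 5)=(0 1 15 11 14 8 13 2 5)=[1, 15, 5, 3, 4, 0, 6, 7, 13, 9, 10, 14, 12, 2, 8, 11]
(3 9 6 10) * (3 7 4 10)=(3 9 6)(4 10 7)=[0, 1, 2, 9, 10, 5, 3, 4, 8, 6, 7]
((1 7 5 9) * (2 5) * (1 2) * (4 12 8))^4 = ((1 7)(2 5 9)(4 12 8))^4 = (2 5 9)(4 12 8)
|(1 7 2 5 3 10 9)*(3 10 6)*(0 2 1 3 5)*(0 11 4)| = 20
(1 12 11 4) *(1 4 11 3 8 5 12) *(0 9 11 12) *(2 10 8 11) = (0 9 2 10 8 5)(3 11 12) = [9, 1, 10, 11, 4, 0, 6, 7, 5, 2, 8, 12, 3]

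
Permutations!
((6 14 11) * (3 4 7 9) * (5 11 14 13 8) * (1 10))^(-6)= (14)(3 7)(4 9)(5 8 13 6 11)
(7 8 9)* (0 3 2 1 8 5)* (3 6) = (0 6 3 2 1 8 9 7 5) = [6, 8, 1, 2, 4, 0, 3, 5, 9, 7]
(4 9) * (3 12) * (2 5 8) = [0, 1, 5, 12, 9, 8, 6, 7, 2, 4, 10, 11, 3] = (2 5 8)(3 12)(4 9)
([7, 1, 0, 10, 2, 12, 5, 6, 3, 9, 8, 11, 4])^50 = [7, 1, 0, 8, 2, 12, 5, 6, 10, 9, 3, 11, 4]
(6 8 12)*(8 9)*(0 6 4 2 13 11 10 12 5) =(0 6 9 8 5)(2 13 11 10 12 4) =[6, 1, 13, 3, 2, 0, 9, 7, 5, 8, 12, 10, 4, 11]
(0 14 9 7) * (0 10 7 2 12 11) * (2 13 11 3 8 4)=(0 14 9 13 11)(2 12 3 8 4)(7 10)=[14, 1, 12, 8, 2, 5, 6, 10, 4, 13, 7, 0, 3, 11, 9]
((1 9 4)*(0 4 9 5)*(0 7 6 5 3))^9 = (9)(0 4 1 3) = ((9)(0 4 1 3)(5 7 6))^9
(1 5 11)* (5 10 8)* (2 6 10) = (1 2 6 10 8 5 11) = [0, 2, 6, 3, 4, 11, 10, 7, 5, 9, 8, 1]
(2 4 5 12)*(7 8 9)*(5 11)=(2 4 11 5 12)(7 8 9)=[0, 1, 4, 3, 11, 12, 6, 8, 9, 7, 10, 5, 2]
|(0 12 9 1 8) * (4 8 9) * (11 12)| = 10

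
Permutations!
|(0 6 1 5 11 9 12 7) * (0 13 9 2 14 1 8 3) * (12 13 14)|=28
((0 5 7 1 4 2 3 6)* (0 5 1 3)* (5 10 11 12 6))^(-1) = (0 2 4 1)(3 7 5)(6 12 11 10)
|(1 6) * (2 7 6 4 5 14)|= |(1 4 5 14 2 7 6)|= 7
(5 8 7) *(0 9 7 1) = [9, 0, 2, 3, 4, 8, 6, 5, 1, 7] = (0 9 7 5 8 1)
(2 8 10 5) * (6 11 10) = (2 8 6 11 10 5) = [0, 1, 8, 3, 4, 2, 11, 7, 6, 9, 5, 10]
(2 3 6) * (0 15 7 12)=(0 15 7 12)(2 3 6)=[15, 1, 3, 6, 4, 5, 2, 12, 8, 9, 10, 11, 0, 13, 14, 7]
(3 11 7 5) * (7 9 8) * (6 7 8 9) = [0, 1, 2, 11, 4, 3, 7, 5, 8, 9, 10, 6] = (3 11 6 7 5)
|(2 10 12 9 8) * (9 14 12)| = 4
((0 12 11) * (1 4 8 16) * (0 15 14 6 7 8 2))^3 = ((0 12 11 15 14 6 7 8 16 1 4 2))^3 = (0 15 7 1)(2 11 6 16)(4 12 14 8)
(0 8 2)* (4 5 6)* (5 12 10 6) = [8, 1, 0, 3, 12, 5, 4, 7, 2, 9, 6, 11, 10] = (0 8 2)(4 12 10 6)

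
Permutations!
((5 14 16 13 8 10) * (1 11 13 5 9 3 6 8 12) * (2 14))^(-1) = ((1 11 13 12)(2 14 16 5)(3 6 8 10 9))^(-1) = (1 12 13 11)(2 5 16 14)(3 9 10 8 6)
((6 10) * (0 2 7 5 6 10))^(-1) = ((10)(0 2 7 5 6))^(-1) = (10)(0 6 5 7 2)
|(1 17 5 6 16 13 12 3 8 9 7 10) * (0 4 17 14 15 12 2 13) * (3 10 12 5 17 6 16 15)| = |(17)(0 4 6 15 5 16)(1 14 3 8 9 7 12 10)(2 13)| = 24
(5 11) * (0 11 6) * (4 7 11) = (0 4 7 11 5 6) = [4, 1, 2, 3, 7, 6, 0, 11, 8, 9, 10, 5]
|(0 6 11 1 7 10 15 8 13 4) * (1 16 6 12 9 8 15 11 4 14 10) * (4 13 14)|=|(0 12 9 8 14 10 11 16 6 13 4)(1 7)|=22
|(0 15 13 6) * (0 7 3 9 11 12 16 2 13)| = 18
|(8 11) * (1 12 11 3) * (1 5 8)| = 3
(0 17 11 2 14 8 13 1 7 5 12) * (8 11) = (0 17 8 13 1 7 5 12)(2 14 11) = [17, 7, 14, 3, 4, 12, 6, 5, 13, 9, 10, 2, 0, 1, 11, 15, 16, 8]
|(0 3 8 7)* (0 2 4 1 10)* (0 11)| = |(0 3 8 7 2 4 1 10 11)| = 9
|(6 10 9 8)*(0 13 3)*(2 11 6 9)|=|(0 13 3)(2 11 6 10)(8 9)|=12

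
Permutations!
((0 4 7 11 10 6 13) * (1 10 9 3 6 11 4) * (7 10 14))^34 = (0 1 14 7 4 10 11 9 3 6 13)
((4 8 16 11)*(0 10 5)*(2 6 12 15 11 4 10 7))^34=(0 10 15 6 7 5 11 12 2)(4 8 16)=((0 7 2 6 12 15 11 10 5)(4 8 16))^34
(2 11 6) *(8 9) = [0, 1, 11, 3, 4, 5, 2, 7, 9, 8, 10, 6] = (2 11 6)(8 9)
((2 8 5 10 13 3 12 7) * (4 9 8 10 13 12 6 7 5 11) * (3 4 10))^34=(2 6)(3 7)(4 8 10 5)(9 11 12 13)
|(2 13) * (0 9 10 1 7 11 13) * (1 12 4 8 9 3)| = 35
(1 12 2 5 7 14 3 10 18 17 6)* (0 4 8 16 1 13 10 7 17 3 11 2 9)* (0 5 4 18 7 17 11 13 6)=(0 18 3 17)(1 12 9 5 11 2 4 8 16)(7 14 13 10)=[18, 12, 4, 17, 8, 11, 6, 14, 16, 5, 7, 2, 9, 10, 13, 15, 1, 0, 3]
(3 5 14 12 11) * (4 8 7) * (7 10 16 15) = (3 5 14 12 11)(4 8 10 16 15 7) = [0, 1, 2, 5, 8, 14, 6, 4, 10, 9, 16, 3, 11, 13, 12, 7, 15]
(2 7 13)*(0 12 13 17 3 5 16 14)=(0 12 13 2 7 17 3 5 16 14)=[12, 1, 7, 5, 4, 16, 6, 17, 8, 9, 10, 11, 13, 2, 0, 15, 14, 3]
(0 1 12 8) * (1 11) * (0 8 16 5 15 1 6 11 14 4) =(0 14 4)(1 12 16 5 15)(6 11) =[14, 12, 2, 3, 0, 15, 11, 7, 8, 9, 10, 6, 16, 13, 4, 1, 5]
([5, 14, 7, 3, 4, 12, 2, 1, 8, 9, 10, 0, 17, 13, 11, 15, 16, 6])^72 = [12, 11, 1, 3, 4, 17, 7, 14, 8, 9, 10, 5, 6, 13, 0, 15, 16, 2]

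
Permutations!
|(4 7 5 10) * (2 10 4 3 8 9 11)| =|(2 10 3 8 9 11)(4 7 5)| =6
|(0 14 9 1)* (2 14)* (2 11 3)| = |(0 11 3 2 14 9 1)| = 7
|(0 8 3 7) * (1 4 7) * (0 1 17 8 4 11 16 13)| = |(0 4 7 1 11 16 13)(3 17 8)| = 21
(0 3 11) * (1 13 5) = (0 3 11)(1 13 5) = [3, 13, 2, 11, 4, 1, 6, 7, 8, 9, 10, 0, 12, 5]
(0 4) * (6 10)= [4, 1, 2, 3, 0, 5, 10, 7, 8, 9, 6]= (0 4)(6 10)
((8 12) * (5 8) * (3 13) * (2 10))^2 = ((2 10)(3 13)(5 8 12))^2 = (13)(5 12 8)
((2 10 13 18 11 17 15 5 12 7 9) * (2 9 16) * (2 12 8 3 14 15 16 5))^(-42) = (18)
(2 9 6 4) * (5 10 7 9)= [0, 1, 5, 3, 2, 10, 4, 9, 8, 6, 7]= (2 5 10 7 9 6 4)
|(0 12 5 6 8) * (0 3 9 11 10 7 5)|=|(0 12)(3 9 11 10 7 5 6 8)|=8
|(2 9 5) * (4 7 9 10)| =|(2 10 4 7 9 5)| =6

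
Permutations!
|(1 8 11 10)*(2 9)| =4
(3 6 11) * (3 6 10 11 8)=[0, 1, 2, 10, 4, 5, 8, 7, 3, 9, 11, 6]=(3 10 11 6 8)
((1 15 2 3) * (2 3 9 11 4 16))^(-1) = (1 3 15)(2 16 4 11 9)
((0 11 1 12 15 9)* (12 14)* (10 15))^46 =(0 15 12 1)(9 10 14 11)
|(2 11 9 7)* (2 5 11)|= |(5 11 9 7)|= 4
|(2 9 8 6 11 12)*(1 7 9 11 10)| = 6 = |(1 7 9 8 6 10)(2 11 12)|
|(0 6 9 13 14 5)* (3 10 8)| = 6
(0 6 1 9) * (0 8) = (0 6 1 9 8) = [6, 9, 2, 3, 4, 5, 1, 7, 0, 8]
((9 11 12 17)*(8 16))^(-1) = (8 16)(9 17 12 11) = ((8 16)(9 11 12 17))^(-1)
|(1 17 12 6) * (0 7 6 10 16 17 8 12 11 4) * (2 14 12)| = 13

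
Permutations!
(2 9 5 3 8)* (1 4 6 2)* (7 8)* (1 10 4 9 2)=(1 9 5 3 7 8 10 4 6)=[0, 9, 2, 7, 6, 3, 1, 8, 10, 5, 4]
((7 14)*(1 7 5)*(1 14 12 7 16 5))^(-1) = (1 14 5 16)(7 12)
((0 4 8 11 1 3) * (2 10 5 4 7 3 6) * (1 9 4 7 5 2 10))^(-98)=((0 5 7 3)(1 6 10 2)(4 8 11 9))^(-98)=(0 7)(1 10)(2 6)(3 5)(4 11)(8 9)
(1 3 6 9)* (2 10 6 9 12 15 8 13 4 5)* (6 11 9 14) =(1 3 14 6 12 15 8 13 4 5 2 10 11 9) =[0, 3, 10, 14, 5, 2, 12, 7, 13, 1, 11, 9, 15, 4, 6, 8]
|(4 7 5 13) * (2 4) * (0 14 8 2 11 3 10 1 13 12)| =|(0 14 8 2 4 7 5 12)(1 13 11 3 10)| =40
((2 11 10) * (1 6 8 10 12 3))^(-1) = ((1 6 8 10 2 11 12 3))^(-1) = (1 3 12 11 2 10 8 6)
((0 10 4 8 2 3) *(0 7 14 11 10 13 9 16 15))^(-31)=((0 13 9 16 15)(2 3 7 14 11 10 4 8))^(-31)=(0 15 16 9 13)(2 3 7 14 11 10 4 8)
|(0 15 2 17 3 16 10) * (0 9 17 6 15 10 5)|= |(0 10 9 17 3 16 5)(2 6 15)|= 21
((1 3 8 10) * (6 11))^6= ((1 3 8 10)(6 11))^6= (11)(1 8)(3 10)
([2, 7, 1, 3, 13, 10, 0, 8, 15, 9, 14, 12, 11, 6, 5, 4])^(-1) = [6, 2, 0, 3, 15, 14, 13, 1, 7, 9, 5, 12, 11, 4, 10, 8]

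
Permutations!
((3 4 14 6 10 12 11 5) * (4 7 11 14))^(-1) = ((3 7 11 5)(6 10 12 14))^(-1) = (3 5 11 7)(6 14 12 10)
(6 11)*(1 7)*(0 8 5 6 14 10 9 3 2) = [8, 7, 0, 2, 4, 6, 11, 1, 5, 3, 9, 14, 12, 13, 10] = (0 8 5 6 11 14 10 9 3 2)(1 7)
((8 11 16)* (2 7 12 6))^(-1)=((2 7 12 6)(8 11 16))^(-1)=(2 6 12 7)(8 16 11)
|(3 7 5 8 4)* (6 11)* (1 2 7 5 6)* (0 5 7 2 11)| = |(0 5 8 4 3 7 6)(1 11)| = 14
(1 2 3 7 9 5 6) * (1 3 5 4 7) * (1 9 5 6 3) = (1 2 6)(3 9 4 7 5) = [0, 2, 6, 9, 7, 3, 1, 5, 8, 4]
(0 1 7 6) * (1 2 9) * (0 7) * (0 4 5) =(0 2 9 1 4 5)(6 7) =[2, 4, 9, 3, 5, 0, 7, 6, 8, 1]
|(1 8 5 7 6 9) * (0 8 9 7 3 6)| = |(0 8 5 3 6 7)(1 9)| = 6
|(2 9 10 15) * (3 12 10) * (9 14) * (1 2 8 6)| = 10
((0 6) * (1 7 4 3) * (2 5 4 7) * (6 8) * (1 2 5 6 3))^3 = (0 2 8 6 3)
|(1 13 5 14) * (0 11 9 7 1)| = |(0 11 9 7 1 13 5 14)| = 8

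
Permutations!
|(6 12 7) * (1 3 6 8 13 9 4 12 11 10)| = 30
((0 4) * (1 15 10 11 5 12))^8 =((0 4)(1 15 10 11 5 12))^8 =(1 10 5)(11 12 15)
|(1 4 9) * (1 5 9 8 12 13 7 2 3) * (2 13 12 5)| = 14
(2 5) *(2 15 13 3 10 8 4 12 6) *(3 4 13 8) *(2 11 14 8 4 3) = (2 5 15 4 12 6 11 14 8 13 3 10) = [0, 1, 5, 10, 12, 15, 11, 7, 13, 9, 2, 14, 6, 3, 8, 4]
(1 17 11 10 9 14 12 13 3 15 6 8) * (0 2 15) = (0 2 15 6 8 1 17 11 10 9 14 12 13 3) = [2, 17, 15, 0, 4, 5, 8, 7, 1, 14, 9, 10, 13, 3, 12, 6, 16, 11]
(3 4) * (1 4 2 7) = [0, 4, 7, 2, 3, 5, 6, 1] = (1 4 3 2 7)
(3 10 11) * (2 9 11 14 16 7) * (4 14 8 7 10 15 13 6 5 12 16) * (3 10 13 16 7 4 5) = (2 9 11 10 8 4 14 5 12 7)(3 15 16 13 6) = [0, 1, 9, 15, 14, 12, 3, 2, 4, 11, 8, 10, 7, 6, 5, 16, 13]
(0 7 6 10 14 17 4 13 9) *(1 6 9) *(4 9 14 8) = (0 7 14 17 9)(1 6 10 8 4 13) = [7, 6, 2, 3, 13, 5, 10, 14, 4, 0, 8, 11, 12, 1, 17, 15, 16, 9]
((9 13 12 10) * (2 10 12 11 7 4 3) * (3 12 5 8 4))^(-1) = (2 3 7 11 13 9 10)(4 8 5 12)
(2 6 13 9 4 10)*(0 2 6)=[2, 1, 0, 3, 10, 5, 13, 7, 8, 4, 6, 11, 12, 9]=(0 2)(4 10 6 13 9)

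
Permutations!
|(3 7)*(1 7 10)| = 4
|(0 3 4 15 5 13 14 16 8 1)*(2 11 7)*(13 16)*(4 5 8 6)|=18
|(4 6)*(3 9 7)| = 6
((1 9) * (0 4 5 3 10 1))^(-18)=((0 4 5 3 10 1 9))^(-18)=(0 3 9 5 1 4 10)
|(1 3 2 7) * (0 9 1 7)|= 5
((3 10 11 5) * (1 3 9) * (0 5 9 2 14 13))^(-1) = (0 13 14 2 5)(1 9 11 10 3) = ((0 5 2 14 13)(1 3 10 11 9))^(-1)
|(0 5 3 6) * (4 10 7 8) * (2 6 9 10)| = 10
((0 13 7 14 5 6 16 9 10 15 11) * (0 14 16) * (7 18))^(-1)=(0 6 5 14 11 15 10 9 16 7 18 13)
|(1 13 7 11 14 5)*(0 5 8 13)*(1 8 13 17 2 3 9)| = 8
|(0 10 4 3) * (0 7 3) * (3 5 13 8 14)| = |(0 10 4)(3 7 5 13 8 14)| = 6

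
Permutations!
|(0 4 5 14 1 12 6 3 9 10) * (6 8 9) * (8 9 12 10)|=6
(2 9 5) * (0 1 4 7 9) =(0 1 4 7 9 5 2) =[1, 4, 0, 3, 7, 2, 6, 9, 8, 5]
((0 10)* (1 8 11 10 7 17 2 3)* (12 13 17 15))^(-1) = ((0 7 15 12 13 17 2 3 1 8 11 10))^(-1) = (0 10 11 8 1 3 2 17 13 12 15 7)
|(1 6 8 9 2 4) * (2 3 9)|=10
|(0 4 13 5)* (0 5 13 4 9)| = 2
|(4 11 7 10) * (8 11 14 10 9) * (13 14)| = 4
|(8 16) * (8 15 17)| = 4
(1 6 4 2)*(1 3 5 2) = (1 6 4)(2 3 5) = [0, 6, 3, 5, 1, 2, 4]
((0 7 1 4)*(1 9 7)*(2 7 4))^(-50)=((0 1 2 7 9 4))^(-50)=(0 9 2)(1 4 7)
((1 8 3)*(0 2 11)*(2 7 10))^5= ((0 7 10 2 11)(1 8 3))^5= (11)(1 3 8)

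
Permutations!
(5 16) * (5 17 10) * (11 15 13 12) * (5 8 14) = (5 16 17 10 8 14)(11 15 13 12) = [0, 1, 2, 3, 4, 16, 6, 7, 14, 9, 8, 15, 11, 12, 5, 13, 17, 10]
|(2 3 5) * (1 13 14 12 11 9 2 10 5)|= |(1 13 14 12 11 9 2 3)(5 10)|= 8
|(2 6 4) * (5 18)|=|(2 6 4)(5 18)|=6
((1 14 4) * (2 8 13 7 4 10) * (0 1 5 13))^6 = (14)(4 13)(5 7)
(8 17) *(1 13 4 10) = (1 13 4 10)(8 17) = [0, 13, 2, 3, 10, 5, 6, 7, 17, 9, 1, 11, 12, 4, 14, 15, 16, 8]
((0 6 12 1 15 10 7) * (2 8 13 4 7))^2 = ((0 6 12 1 15 10 2 8 13 4 7))^2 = (0 12 15 2 13 7 6 1 10 8 4)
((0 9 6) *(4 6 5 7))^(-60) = ((0 9 5 7 4 6))^(-60) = (9)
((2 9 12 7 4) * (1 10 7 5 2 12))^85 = (1 5 7 9 12 10 2 4)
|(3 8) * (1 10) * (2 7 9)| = 6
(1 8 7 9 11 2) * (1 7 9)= (1 8 9 11 2 7)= [0, 8, 7, 3, 4, 5, 6, 1, 9, 11, 10, 2]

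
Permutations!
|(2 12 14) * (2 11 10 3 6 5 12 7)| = |(2 7)(3 6 5 12 14 11 10)| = 14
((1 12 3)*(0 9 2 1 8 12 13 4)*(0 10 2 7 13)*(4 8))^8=((0 9 7 13 8 12 3 4 10 2 1))^8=(0 10 12 7 1 4 8 9 2 3 13)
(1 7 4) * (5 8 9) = (1 7 4)(5 8 9) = [0, 7, 2, 3, 1, 8, 6, 4, 9, 5]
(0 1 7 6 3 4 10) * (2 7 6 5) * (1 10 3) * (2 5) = (0 10)(1 6)(2 7)(3 4) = [10, 6, 7, 4, 3, 5, 1, 2, 8, 9, 0]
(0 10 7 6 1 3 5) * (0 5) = (0 10 7 6 1 3) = [10, 3, 2, 0, 4, 5, 1, 6, 8, 9, 7]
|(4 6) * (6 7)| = 3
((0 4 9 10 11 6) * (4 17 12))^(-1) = ((0 17 12 4 9 10 11 6))^(-1) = (0 6 11 10 9 4 12 17)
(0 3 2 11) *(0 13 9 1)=(0 3 2 11 13 9 1)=[3, 0, 11, 2, 4, 5, 6, 7, 8, 1, 10, 13, 12, 9]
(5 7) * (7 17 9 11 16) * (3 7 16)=(3 7 5 17 9 11)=[0, 1, 2, 7, 4, 17, 6, 5, 8, 11, 10, 3, 12, 13, 14, 15, 16, 9]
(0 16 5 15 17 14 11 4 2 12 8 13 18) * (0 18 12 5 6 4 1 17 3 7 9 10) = (18)(0 16 6 4 2 5 15 3 7 9 10)(1 17 14 11)(8 13 12) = [16, 17, 5, 7, 2, 15, 4, 9, 13, 10, 0, 1, 8, 12, 11, 3, 6, 14, 18]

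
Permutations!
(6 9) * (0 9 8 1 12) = (0 9 6 8 1 12) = [9, 12, 2, 3, 4, 5, 8, 7, 1, 6, 10, 11, 0]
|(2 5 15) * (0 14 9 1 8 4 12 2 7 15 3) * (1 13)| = |(0 14 9 13 1 8 4 12 2 5 3)(7 15)| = 22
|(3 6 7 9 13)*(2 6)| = |(2 6 7 9 13 3)| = 6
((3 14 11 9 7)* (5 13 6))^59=((3 14 11 9 7)(5 13 6))^59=(3 7 9 11 14)(5 6 13)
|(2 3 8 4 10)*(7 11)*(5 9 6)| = |(2 3 8 4 10)(5 9 6)(7 11)| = 30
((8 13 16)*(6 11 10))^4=((6 11 10)(8 13 16))^4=(6 11 10)(8 13 16)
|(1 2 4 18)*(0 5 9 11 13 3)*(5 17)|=28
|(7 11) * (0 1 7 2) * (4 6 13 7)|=|(0 1 4 6 13 7 11 2)|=8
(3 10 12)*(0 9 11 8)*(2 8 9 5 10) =(0 5 10 12 3 2 8)(9 11) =[5, 1, 8, 2, 4, 10, 6, 7, 0, 11, 12, 9, 3]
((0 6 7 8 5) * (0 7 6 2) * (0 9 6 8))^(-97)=((0 2 9 6 8 5 7))^(-97)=(0 2 9 6 8 5 7)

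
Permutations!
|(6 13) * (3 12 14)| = |(3 12 14)(6 13)| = 6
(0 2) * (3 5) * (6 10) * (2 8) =[8, 1, 0, 5, 4, 3, 10, 7, 2, 9, 6] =(0 8 2)(3 5)(6 10)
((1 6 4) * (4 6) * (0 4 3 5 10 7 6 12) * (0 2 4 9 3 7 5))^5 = ((0 9 3)(1 7 6 12 2 4)(5 10))^5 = (0 3 9)(1 4 2 12 6 7)(5 10)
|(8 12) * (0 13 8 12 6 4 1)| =6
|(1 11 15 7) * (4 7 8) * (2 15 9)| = 8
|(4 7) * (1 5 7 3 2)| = |(1 5 7 4 3 2)| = 6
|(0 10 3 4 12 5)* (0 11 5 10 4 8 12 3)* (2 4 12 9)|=30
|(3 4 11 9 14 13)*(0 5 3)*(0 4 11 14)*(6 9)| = |(0 5 3 11 6 9)(4 14 13)| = 6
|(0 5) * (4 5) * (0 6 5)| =2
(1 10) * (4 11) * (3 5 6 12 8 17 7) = (1 10)(3 5 6 12 8 17 7)(4 11) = [0, 10, 2, 5, 11, 6, 12, 3, 17, 9, 1, 4, 8, 13, 14, 15, 16, 7]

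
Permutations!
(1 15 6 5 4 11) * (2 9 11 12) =(1 15 6 5 4 12 2 9 11) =[0, 15, 9, 3, 12, 4, 5, 7, 8, 11, 10, 1, 2, 13, 14, 6]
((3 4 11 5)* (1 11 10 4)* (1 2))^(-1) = (1 2 3 5 11)(4 10)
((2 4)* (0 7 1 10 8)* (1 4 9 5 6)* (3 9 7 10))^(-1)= ((0 10 8)(1 3 9 5 6)(2 7 4))^(-1)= (0 8 10)(1 6 5 9 3)(2 4 7)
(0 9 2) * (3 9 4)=[4, 1, 0, 9, 3, 5, 6, 7, 8, 2]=(0 4 3 9 2)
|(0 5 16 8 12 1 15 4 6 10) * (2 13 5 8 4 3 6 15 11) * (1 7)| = |(0 8 12 7 1 11 2 13 5 16 4 15 3 6 10)| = 15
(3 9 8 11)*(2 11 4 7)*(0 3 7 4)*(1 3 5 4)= (0 5 4 1 3 9 8)(2 11 7)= [5, 3, 11, 9, 1, 4, 6, 2, 0, 8, 10, 7]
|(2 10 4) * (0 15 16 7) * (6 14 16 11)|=|(0 15 11 6 14 16 7)(2 10 4)|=21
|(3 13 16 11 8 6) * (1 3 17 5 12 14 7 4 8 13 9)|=|(1 3 9)(4 8 6 17 5 12 14 7)(11 13 16)|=24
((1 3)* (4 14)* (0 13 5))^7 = (0 13 5)(1 3)(4 14)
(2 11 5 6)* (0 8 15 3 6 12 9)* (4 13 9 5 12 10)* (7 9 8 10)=(0 10 4 13 8 15 3 6 2 11 12 5 7 9)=[10, 1, 11, 6, 13, 7, 2, 9, 15, 0, 4, 12, 5, 8, 14, 3]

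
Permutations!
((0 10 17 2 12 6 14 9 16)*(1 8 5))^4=(0 12 16 2 9 17 14 10 6)(1 8 5)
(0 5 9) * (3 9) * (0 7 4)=(0 5 3 9 7 4)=[5, 1, 2, 9, 0, 3, 6, 4, 8, 7]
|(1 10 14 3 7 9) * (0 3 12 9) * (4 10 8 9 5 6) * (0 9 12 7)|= |(0 3)(1 8 12 5 6 4 10 14 7 9)|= 10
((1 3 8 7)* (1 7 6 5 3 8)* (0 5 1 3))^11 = (0 5)(1 6 8)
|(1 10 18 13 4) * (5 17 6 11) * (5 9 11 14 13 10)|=|(1 5 17 6 14 13 4)(9 11)(10 18)|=14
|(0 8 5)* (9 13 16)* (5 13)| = |(0 8 13 16 9 5)| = 6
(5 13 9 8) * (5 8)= (5 13 9)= [0, 1, 2, 3, 4, 13, 6, 7, 8, 5, 10, 11, 12, 9]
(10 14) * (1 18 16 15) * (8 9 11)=[0, 18, 2, 3, 4, 5, 6, 7, 9, 11, 14, 8, 12, 13, 10, 1, 15, 17, 16]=(1 18 16 15)(8 9 11)(10 14)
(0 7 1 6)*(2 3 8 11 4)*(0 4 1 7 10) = (0 10)(1 6 4 2 3 8 11) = [10, 6, 3, 8, 2, 5, 4, 7, 11, 9, 0, 1]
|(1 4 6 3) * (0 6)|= |(0 6 3 1 4)|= 5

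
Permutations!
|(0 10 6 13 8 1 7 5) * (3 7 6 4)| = |(0 10 4 3 7 5)(1 6 13 8)| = 12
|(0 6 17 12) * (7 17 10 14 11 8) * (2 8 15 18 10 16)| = 40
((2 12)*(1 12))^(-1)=((1 12 2))^(-1)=(1 2 12)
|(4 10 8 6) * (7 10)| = |(4 7 10 8 6)| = 5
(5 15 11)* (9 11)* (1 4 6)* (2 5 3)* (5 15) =(1 4 6)(2 15 9 11 3) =[0, 4, 15, 2, 6, 5, 1, 7, 8, 11, 10, 3, 12, 13, 14, 9]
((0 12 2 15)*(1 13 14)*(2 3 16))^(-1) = ((0 12 3 16 2 15)(1 13 14))^(-1) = (0 15 2 16 3 12)(1 14 13)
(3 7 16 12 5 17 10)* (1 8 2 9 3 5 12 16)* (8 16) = (1 16 8 2 9 3 7)(5 17 10) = [0, 16, 9, 7, 4, 17, 6, 1, 2, 3, 5, 11, 12, 13, 14, 15, 8, 10]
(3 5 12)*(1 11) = (1 11)(3 5 12) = [0, 11, 2, 5, 4, 12, 6, 7, 8, 9, 10, 1, 3]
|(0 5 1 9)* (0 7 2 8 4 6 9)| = 6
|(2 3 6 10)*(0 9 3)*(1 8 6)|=8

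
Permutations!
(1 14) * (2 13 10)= [0, 14, 13, 3, 4, 5, 6, 7, 8, 9, 2, 11, 12, 10, 1]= (1 14)(2 13 10)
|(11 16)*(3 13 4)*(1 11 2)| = 12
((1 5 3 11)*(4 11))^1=(1 5 3 4 11)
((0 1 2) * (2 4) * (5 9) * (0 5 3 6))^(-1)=(0 6 3 9 5 2 4 1)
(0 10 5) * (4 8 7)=[10, 1, 2, 3, 8, 0, 6, 4, 7, 9, 5]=(0 10 5)(4 8 7)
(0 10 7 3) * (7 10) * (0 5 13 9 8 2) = (0 7 3 5 13 9 8 2) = [7, 1, 0, 5, 4, 13, 6, 3, 2, 8, 10, 11, 12, 9]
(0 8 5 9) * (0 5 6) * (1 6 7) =(0 8 7 1 6)(5 9) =[8, 6, 2, 3, 4, 9, 0, 1, 7, 5]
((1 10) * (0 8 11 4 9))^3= ((0 8 11 4 9)(1 10))^3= (0 4 8 9 11)(1 10)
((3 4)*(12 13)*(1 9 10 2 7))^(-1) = (1 7 2 10 9)(3 4)(12 13)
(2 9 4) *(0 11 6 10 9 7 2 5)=[11, 1, 7, 3, 5, 0, 10, 2, 8, 4, 9, 6]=(0 11 6 10 9 4 5)(2 7)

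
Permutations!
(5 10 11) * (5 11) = (11)(5 10) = [0, 1, 2, 3, 4, 10, 6, 7, 8, 9, 5, 11]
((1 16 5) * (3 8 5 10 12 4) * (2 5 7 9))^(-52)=(1 12 8 2 16 4 7 5 10 3 9)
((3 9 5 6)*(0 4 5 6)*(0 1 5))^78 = (9)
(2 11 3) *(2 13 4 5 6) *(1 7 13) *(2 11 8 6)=(1 7 13 4 5 2 8 6 11 3)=[0, 7, 8, 1, 5, 2, 11, 13, 6, 9, 10, 3, 12, 4]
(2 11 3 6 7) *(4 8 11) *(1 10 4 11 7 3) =(1 10 4 8 7 2 11)(3 6) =[0, 10, 11, 6, 8, 5, 3, 2, 7, 9, 4, 1]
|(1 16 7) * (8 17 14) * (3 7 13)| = |(1 16 13 3 7)(8 17 14)| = 15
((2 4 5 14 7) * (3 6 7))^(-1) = (2 7 6 3 14 5 4)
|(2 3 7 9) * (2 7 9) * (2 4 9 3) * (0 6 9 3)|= |(0 6 9 7 4 3)|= 6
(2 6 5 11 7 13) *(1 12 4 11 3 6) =(1 12 4 11 7 13 2)(3 6 5) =[0, 12, 1, 6, 11, 3, 5, 13, 8, 9, 10, 7, 4, 2]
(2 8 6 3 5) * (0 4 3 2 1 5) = (0 4 3)(1 5)(2 8 6) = [4, 5, 8, 0, 3, 1, 2, 7, 6]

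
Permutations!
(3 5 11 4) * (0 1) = (0 1)(3 5 11 4) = [1, 0, 2, 5, 3, 11, 6, 7, 8, 9, 10, 4]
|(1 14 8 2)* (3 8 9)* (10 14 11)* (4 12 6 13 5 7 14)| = 14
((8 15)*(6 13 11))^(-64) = (15)(6 11 13)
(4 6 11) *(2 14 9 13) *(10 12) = (2 14 9 13)(4 6 11)(10 12) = [0, 1, 14, 3, 6, 5, 11, 7, 8, 13, 12, 4, 10, 2, 9]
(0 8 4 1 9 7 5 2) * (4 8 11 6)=(0 11 6 4 1 9 7 5 2)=[11, 9, 0, 3, 1, 2, 4, 5, 8, 7, 10, 6]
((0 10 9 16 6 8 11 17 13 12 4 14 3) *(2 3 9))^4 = ((0 10 2 3)(4 14 9 16 6 8 11 17 13 12))^4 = (4 6 13 9 11)(8 12 16 17 14)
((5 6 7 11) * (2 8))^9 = ((2 8)(5 6 7 11))^9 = (2 8)(5 6 7 11)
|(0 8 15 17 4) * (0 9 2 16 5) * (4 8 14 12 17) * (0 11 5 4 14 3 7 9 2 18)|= 30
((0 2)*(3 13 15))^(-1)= ((0 2)(3 13 15))^(-1)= (0 2)(3 15 13)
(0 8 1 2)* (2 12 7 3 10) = [8, 12, 0, 10, 4, 5, 6, 3, 1, 9, 2, 11, 7] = (0 8 1 12 7 3 10 2)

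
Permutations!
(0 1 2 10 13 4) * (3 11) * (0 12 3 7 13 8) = (0 1 2 10 8)(3 11 7 13 4 12) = [1, 2, 10, 11, 12, 5, 6, 13, 0, 9, 8, 7, 3, 4]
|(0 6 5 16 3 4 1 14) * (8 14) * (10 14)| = 10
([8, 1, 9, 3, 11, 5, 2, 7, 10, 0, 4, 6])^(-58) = [2, 1, 11, 3, 8, 5, 4, 7, 9, 6, 0, 10]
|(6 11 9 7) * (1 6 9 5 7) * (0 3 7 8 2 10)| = 11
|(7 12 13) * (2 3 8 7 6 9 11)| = 9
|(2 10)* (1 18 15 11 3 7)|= 6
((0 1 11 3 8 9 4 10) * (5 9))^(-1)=((0 1 11 3 8 5 9 4 10))^(-1)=(0 10 4 9 5 8 3 11 1)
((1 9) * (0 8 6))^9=(1 9)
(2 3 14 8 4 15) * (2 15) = (15)(2 3 14 8 4) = [0, 1, 3, 14, 2, 5, 6, 7, 4, 9, 10, 11, 12, 13, 8, 15]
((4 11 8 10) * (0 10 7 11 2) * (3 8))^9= (0 10 4 2)(3 8 7 11)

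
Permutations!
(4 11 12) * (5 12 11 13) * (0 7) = (0 7)(4 13 5 12) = [7, 1, 2, 3, 13, 12, 6, 0, 8, 9, 10, 11, 4, 5]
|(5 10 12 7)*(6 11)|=|(5 10 12 7)(6 11)|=4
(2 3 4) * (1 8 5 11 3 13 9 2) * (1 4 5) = (1 8)(2 13 9)(3 5 11) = [0, 8, 13, 5, 4, 11, 6, 7, 1, 2, 10, 3, 12, 9]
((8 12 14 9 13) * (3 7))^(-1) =((3 7)(8 12 14 9 13))^(-1) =(3 7)(8 13 9 14 12)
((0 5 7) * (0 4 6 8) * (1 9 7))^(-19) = (0 4 1 8 7 5 6 9)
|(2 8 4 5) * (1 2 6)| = 6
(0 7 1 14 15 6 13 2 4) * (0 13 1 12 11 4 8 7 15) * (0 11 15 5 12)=(0 5 12 15 6 1 14 11 4 13 2 8 7)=[5, 14, 8, 3, 13, 12, 1, 0, 7, 9, 10, 4, 15, 2, 11, 6]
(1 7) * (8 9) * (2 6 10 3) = (1 7)(2 6 10 3)(8 9) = [0, 7, 6, 2, 4, 5, 10, 1, 9, 8, 3]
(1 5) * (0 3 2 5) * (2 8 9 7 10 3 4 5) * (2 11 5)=[4, 0, 11, 8, 2, 1, 6, 10, 9, 7, 3, 5]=(0 4 2 11 5 1)(3 8 9 7 10)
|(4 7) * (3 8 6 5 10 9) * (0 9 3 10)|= |(0 9 10 3 8 6 5)(4 7)|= 14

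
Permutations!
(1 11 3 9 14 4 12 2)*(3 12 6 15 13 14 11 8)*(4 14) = (1 8 3 9 11 12 2)(4 6 15 13) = [0, 8, 1, 9, 6, 5, 15, 7, 3, 11, 10, 12, 2, 4, 14, 13]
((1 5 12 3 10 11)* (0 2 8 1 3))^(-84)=((0 2 8 1 5 12)(3 10 11))^(-84)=(12)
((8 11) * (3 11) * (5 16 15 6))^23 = (3 8 11)(5 6 15 16)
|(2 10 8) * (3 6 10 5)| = |(2 5 3 6 10 8)| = 6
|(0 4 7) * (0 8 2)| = 5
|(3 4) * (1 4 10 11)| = 5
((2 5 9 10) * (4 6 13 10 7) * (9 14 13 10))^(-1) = ((2 5 14 13 9 7 4 6 10))^(-1) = (2 10 6 4 7 9 13 14 5)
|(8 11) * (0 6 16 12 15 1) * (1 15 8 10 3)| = 9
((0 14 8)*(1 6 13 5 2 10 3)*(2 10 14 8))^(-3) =(0 8)(1 5)(2 14)(3 13)(6 10)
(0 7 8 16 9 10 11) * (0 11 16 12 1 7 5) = (0 5)(1 7 8 12)(9 10 16) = [5, 7, 2, 3, 4, 0, 6, 8, 12, 10, 16, 11, 1, 13, 14, 15, 9]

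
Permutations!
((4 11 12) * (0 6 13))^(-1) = (0 13 6)(4 12 11)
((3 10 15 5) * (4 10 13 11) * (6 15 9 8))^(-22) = (3 15 8 10 11)(4 13 5 6 9)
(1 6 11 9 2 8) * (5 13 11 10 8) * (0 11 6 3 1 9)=[11, 3, 5, 1, 4, 13, 10, 7, 9, 2, 8, 0, 12, 6]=(0 11)(1 3)(2 5 13 6 10 8 9)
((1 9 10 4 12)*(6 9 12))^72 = (12)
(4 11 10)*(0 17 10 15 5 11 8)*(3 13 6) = [17, 1, 2, 13, 8, 11, 3, 7, 0, 9, 4, 15, 12, 6, 14, 5, 16, 10] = (0 17 10 4 8)(3 13 6)(5 11 15)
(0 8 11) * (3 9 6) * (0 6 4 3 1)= (0 8 11 6 1)(3 9 4)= [8, 0, 2, 9, 3, 5, 1, 7, 11, 4, 10, 6]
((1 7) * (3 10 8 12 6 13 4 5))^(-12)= ((1 7)(3 10 8 12 6 13 4 5))^(-12)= (3 6)(4 8)(5 12)(10 13)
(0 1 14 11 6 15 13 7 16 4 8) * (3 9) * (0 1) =(1 14 11 6 15 13 7 16 4 8)(3 9) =[0, 14, 2, 9, 8, 5, 15, 16, 1, 3, 10, 6, 12, 7, 11, 13, 4]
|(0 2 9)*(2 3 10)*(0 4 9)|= 4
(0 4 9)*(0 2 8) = [4, 1, 8, 3, 9, 5, 6, 7, 0, 2] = (0 4 9 2 8)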